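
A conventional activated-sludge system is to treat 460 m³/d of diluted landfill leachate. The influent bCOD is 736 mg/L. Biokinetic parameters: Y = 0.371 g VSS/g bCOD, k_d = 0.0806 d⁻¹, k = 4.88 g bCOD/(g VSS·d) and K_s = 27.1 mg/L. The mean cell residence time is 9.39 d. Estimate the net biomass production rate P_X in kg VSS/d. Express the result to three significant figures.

Effluent substrate depends only on kinetics and SRT: S = K_s(1 + k_d θ_c) / [θ_c(Yk − k_d) − 1] = 27.1 × (1 + 0.0806 × 9.39) / [9.39 × (0.371 × 4.88 − 0.0806) − 1] = 47.61 / 15.24 = 3.123 mg/L.
Observed yield with endogenous decay: Y_obs = Y / (1 + k_d·θ_c) = 0.371 / (1 + 0.0806 × 9.39) = 0.371 / 1.757 = 0.2112 g VSS/g bCOD.
Substrate removed = Q·(S₀ − S) = 460 m³/d × (736 − 3.12) g/m³ = 3.37×10^5 g/d = 337.1 kg/d.
Biomass produced: P_X = Y_obs·Q·ΔS = 0.2112 × 337.1 ≈ 71.19 kg VSS/d.

P_X ≈ 71.2 kg VSS/d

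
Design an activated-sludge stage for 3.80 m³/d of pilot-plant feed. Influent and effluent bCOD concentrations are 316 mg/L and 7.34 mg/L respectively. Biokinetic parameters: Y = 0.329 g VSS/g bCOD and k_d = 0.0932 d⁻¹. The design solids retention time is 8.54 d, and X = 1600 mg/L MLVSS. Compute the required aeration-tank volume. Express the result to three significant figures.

V ≈ 1.15 m³

Rearranging the biomass balance for a CMAS with decay, V = Y·Q·ΔS·θ_c / [X·(1+k_d θ_c)] = 0.329 × 3.80 × (316 − 7.34) × 8.54 / [1600 × (1 + 0.0932 × 8.54)] = 3.3×10^3 / 2873 = 1.147 m³.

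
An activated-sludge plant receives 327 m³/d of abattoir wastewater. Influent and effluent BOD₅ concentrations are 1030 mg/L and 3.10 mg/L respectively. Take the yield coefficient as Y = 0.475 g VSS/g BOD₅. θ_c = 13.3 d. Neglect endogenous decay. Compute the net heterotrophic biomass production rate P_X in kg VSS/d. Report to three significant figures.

P_X ≈ 160 kg VSS/d

Since k_d ≈ 0, Y_obs = Y = 0.475 g VSS/g BOD₅.
Q·(S₀ − S) = 327 × (1030 − 3.10) × 10⁻³ = 335.8 kg/d removed.
Net biomass production P_X = Y_obs × Q·(S₀ − S) = 0.4750 × 335.8 = 159.5 kg VSS/d.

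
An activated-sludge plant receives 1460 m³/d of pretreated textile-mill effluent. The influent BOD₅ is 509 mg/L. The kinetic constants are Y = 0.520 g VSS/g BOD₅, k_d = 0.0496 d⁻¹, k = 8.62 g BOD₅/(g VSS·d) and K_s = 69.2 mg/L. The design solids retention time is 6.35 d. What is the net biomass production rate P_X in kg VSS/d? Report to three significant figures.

P_X ≈ 292 kg VSS/d

Effluent substrate depends only on kinetics and SRT: S = K_s(1 + k_d θ_c) / [θ_c(Yk − k_d) − 1] = 69.2 × (1 + 0.0496 × 6.35) / [6.35 × (0.520 × 8.62 − 0.0496) − 1] = 91.00 / 27.15 = 3.352 mg/L.
Observed yield with endogenous decay: Y_obs = Y / (1 + k_d·θ_c) = 0.520 / (1 + 0.0496 × 6.35) = 0.520 / 1.315 = 0.3954 g VSS/g BOD₅.
Q·(S₀ − S) = 1460 × (509 − 3.35) × 10⁻³ = 738.2 kg/d removed.
P_X = Y_obs · Q(S₀ − S) = 0.3954 × 738.2 = 291.9 kg VSS/d.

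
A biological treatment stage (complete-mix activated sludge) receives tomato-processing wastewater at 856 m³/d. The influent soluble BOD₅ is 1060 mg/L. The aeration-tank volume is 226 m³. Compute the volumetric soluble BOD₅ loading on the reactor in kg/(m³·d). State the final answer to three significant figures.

Applied soluble BOD₅ load per unit volume = Q·S₀/V = (856 × 1060/1000)/226.0 = 4.015 kg soluble BOD₅·m⁻³·d⁻¹.

L_v ≈ 4.01 kg soluble BOD₅/(m³·d)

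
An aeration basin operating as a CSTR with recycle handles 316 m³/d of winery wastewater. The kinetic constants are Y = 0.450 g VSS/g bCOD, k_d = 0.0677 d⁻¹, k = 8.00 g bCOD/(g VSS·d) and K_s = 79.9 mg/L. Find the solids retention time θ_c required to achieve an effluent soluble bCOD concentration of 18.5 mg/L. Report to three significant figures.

From 1/θ_c = Y·k·S/(K_s + S) − k_d: Y·k·S/(K_s+S) = 0.450 × 8.00 × 18.5 / (79.9 + 18.5) = 0.6768 d⁻¹.
θ_c = 1/(μ − k_d) = 1/(0.6768 − 0.0677) = 1/0.6091 = 1.642 d.

θ_c ≈ 1.64 d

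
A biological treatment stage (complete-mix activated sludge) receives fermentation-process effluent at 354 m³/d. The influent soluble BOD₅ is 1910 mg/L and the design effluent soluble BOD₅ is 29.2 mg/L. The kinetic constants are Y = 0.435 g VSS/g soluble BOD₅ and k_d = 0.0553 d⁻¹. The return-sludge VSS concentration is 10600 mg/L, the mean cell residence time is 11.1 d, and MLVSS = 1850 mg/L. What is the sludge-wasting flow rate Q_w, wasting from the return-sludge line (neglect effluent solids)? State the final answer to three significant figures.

From the SRT design equation V = Y Q (S₀−S) θ_c / [X (1 + k_d θ_c)] = 0.435 × 354 × (1910 − 29.2) × 11.1 / [1850 × (1 + 0.0553 × 11.1)] = 3.21×10^6 / 2986 = 1077 m³.
Q_w = (V·X)/(θ_c X_r) = 1077 × 1850 / (11.1 × 10600) = 16.93 m³/d.

Q_w ≈ 16.9 m³/d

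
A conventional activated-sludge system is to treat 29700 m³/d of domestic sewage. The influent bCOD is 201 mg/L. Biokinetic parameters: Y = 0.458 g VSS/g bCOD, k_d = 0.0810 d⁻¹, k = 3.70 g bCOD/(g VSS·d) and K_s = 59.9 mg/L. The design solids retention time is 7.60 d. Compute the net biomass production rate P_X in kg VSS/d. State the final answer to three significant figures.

For a completely mixed reactor with recycle the Lawrence–McCarty relation gives S = K_s·(1 + k_d·θ_c) / [θ_c·(Y·k − k_d) − 1] = 59.9 × (1 + 0.0810 × 7.60) / [7.60 × (0.458 × 3.70 − 0.0810) − 1] = 96.77 / 11.26 = 8.592 mg/L.
Observed yield with endogenous decay: Y_obs = Y / (1 + k_d·θ_c) = 0.458 / (1 + 0.0810 × 7.60) = 0.458 / 1.616 = 0.2835 g VSS/g bCOD.
Mass of bCOD removed per day: Q(S₀ − S) = 29700 × 192.4 g/m³ = 5715 kg/d.
So the net sludge growth is P_X = 0.2835 × 5715 = 1620 kg VSS/d.

P_X ≈ 1620 kg VSS/d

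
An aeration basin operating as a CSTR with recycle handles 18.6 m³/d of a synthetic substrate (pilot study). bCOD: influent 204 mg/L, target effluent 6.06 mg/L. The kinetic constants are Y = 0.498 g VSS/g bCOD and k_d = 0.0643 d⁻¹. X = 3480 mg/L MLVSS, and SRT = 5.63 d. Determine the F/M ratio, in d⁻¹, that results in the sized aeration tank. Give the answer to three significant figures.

Rearranging the biomass balance for a CMAS with decay, V = Y·Q·ΔS·θ_c / [X·(1+k_d θ_c)] = 0.498 × 18.6 × (204 − 6.06) × 5.63 / [3480 × (1 + 0.0643 × 5.63)] = 1.03×10^4 / 4740 = 2.178 m³.
F/M = Q·S₀ / (V·X) = 18.6 × 204 / (2.178 × 3480) = 0.5007 g bCOD·(g VSS·d)⁻¹.

F/M ≈ 0.501 d⁻¹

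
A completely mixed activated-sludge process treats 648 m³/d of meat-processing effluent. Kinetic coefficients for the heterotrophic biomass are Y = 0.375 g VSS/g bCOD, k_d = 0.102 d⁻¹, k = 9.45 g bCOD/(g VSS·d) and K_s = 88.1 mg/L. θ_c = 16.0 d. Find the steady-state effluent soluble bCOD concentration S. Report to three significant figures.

For a completely mixed reactor with recycle the Lawrence–McCarty relation gives S = K_s·(1 + k_d·θ_c) / [θ_c·(Y·k − k_d) − 1] = 88.1 × (1 + 0.102 × 16.0) / [16.0 × (0.375 × 9.45 − 0.102) − 1] = 231.9 / 54.07 = 4.289 mg/L.

S ≈ 4.29 mg/L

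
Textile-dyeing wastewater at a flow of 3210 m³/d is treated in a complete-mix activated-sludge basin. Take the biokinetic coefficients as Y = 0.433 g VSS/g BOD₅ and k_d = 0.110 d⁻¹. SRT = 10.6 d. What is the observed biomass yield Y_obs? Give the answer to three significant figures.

Y_obs ≈ 0.200 g VSS/g BOD₅

Observed yield with endogenous decay: Y_obs = Y / (1 + k_d·θ_c) = 0.433 / (1 + 0.110 × 10.6) = 0.433 / 2.166 = 0.1999 g VSS/g BOD₅.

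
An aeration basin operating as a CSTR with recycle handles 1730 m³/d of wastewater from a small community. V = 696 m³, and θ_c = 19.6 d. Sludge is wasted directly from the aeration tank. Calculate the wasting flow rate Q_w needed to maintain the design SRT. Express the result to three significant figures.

Q_w ≈ 35.5 m³/d

For wasting at MLVSS concentration, Q_w = V/θ_c = 696.0/19.6 = 35.51 m³/d.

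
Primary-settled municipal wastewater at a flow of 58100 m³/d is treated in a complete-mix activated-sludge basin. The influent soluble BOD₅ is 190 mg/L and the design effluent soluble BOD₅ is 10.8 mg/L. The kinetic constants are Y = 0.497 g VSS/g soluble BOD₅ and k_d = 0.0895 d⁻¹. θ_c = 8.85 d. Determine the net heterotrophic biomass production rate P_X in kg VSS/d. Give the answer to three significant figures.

Correct the yield for decay: Y_obs = Y/(1 + k_d θ_c) = 0.497 / (1 + 0.0895 × 8.85) = 0.497 / 1.792 = 0.2773.
ΔS = 190 − 10.8 = 179.2 mg/L, so the substrate removal rate is 58100 × 179.2/1000 = 10412 kg soluble BOD₅/d.
Net biomass production P_X = Y_obs × Q·(S₀ − S) = 0.2773 × 10412 = 2887 kg VSS/d.

P_X ≈ 2890 kg VSS/d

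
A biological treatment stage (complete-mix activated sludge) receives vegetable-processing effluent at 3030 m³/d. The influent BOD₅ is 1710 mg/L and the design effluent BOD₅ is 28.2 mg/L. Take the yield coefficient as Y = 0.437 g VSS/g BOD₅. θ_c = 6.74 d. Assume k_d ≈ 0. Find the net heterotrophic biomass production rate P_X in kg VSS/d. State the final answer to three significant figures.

Since k_d ≈ 0, Y_obs = Y = 0.437 g VSS/g BOD₅.
Q·(S₀ − S) = 3030 × (1710 − 28.2) × 10⁻³ = 5096 kg/d removed.
Biomass produced: P_X = Y_obs·Q·ΔS = 0.4370 × 5096 ≈ 2227 kg VSS/d.

P_X ≈ 2230 kg VSS/d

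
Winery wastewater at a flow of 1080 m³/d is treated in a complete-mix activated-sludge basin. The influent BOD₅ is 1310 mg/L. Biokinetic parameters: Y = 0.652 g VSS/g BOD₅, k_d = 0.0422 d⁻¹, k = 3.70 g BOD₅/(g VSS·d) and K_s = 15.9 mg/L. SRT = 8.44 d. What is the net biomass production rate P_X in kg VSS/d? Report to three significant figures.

Effluent substrate depends only on kinetics and SRT: S = K_s(1 + k_d θ_c) / [θ_c(Yk − k_d) − 1] = 15.9 × (1 + 0.0422 × 8.44) / [8.44 × (0.652 × 3.70 − 0.0422) − 1] = 21.56 / 19.00 = 1.135 mg/L.
Observed yield with endogenous decay: Y_obs = Y / (1 + k_d·θ_c) = 0.652 / (1 + 0.0422 × 8.44) = 0.652 / 1.356 = 0.4808 g VSS/g BOD₅.
Mass of BOD₅ removed per day: Q(S₀ − S) = 1080 × 1309 g/m³ = 1414 kg/d.
Biomass produced: P_X = Y_obs·Q·ΔS = 0.4808 × 1414 ≈ 679.6 kg VSS/d.

P_X ≈ 680 kg VSS/d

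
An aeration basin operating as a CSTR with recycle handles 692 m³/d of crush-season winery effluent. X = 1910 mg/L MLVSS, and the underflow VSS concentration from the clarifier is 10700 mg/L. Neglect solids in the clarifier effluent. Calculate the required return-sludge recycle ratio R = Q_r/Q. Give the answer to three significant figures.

R = Q_r/Q = X/(X_r − X) = 1910 / (10700 − 1910) = 0.2173.

R ≈ 0.217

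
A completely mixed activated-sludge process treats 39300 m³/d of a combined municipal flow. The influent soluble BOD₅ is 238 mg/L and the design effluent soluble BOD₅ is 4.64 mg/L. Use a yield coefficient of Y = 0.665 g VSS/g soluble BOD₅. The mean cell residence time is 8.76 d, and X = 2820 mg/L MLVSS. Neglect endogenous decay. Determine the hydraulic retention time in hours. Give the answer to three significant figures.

V·X = Y·Q·ΔS·θ_c gives V = 0.665 × 39300 × (238 − 4.64) × 8.76 / 2820 = 18945 m³.
Hydraulic retention time τ = V/Q = 18945 / 39300 = 0.4821 d = 11.57 h.

τ ≈ 11.6 h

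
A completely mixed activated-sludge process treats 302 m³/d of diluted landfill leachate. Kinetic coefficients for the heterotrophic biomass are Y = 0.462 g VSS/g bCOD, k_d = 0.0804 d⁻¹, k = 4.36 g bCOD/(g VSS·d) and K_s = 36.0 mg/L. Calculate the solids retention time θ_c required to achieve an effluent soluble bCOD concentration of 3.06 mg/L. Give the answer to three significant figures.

θ_c ≈ 12.9 d

Specific growth rate at S = 3.06 mg/L: μ = YkS/(K_s+S) = 0.462·4.36·3.06/(36.0+3.06) = 0.1578 d⁻¹.
θ_c = 1/(μ − k_d) = 1/(0.1578 − 0.0804) = 1/0.07740 = 12.92 d.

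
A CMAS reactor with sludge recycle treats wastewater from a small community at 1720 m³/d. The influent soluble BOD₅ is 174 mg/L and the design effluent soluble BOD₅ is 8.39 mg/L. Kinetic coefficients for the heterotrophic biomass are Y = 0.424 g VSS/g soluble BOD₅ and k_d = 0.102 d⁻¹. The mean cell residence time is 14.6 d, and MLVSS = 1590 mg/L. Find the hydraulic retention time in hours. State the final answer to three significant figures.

Rearranging the biomass balance for a CMAS with decay, V = Y·Q·ΔS·θ_c / [X·(1+k_d θ_c)] = 0.424 × 1720 × (174 − 8.39) × 14.6 / [1590 × (1 + 0.102 × 14.6)] = 1.76×10^6 / 3958 = 445.5 m³.
τ = V/Q = 445.5/1720 = 0.2590 d, or 6.217 h.

τ ≈ 6.22 h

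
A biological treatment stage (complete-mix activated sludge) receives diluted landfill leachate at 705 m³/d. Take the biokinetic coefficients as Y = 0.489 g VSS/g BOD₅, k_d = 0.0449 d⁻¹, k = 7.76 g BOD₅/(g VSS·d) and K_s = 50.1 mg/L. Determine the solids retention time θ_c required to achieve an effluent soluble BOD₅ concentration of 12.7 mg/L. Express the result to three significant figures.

Specific growth rate at S = 12.7 mg/L: μ = YkS/(K_s+S) = 0.489·7.76·12.7/(50.1+12.7) = 0.7674 d⁻¹.
1/θ_c = 0.7674 − 0.0449 = 0.7225 d⁻¹, so θ_c = 1.384 d.

θ_c ≈ 1.38 d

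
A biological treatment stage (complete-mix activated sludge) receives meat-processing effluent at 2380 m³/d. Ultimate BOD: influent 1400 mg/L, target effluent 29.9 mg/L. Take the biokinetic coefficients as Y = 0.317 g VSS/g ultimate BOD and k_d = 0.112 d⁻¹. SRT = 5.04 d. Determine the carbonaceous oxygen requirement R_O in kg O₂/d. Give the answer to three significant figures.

Y_obs = Y / (1 + k_d θ_c) = 0.317 / (1 + 0.112 × 5.04) = 0.317 / 1.564 = 0.2026.
Q·(S₀ − S) = 2380 × (1400 − 29.9) × 10⁻³ = 3261 kg/d removed.
Net sludge production P_X = 0.2026 × 3261 = 660.7 kg VSS/d.
Carbonaceous O₂ demand = substrate oxidised − cell-mass equivalent = 3261 − 1.42 × 660.7 = 2323 kg O₂/d.

R_O ≈ 2320 kg O₂/d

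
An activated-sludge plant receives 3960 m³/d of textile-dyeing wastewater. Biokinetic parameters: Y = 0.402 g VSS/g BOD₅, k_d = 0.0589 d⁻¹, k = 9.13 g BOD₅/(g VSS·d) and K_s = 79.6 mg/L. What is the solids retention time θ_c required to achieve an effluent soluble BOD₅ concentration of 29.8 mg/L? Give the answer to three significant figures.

θ_c ≈ 1.06 d

Specific growth rate at S = 29.8 mg/L: μ = YkS/(K_s+S) = 0.402·9.13·29.8/(79.6+29.8) = 0.9998 d⁻¹.
1/θ_c = 0.9998 − 0.0589 = 0.9409 d⁻¹, so θ_c = 1.063 d.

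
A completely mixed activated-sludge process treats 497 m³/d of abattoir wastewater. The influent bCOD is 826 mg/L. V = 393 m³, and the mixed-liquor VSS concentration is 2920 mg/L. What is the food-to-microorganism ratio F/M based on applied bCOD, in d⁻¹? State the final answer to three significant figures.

F/M ≈ 0.358 d⁻¹

F/M = applied load / biomass = Q·S₀/(V·X) = 497 × 826 / (393.0 × 2920) = 0.3577 d⁻¹.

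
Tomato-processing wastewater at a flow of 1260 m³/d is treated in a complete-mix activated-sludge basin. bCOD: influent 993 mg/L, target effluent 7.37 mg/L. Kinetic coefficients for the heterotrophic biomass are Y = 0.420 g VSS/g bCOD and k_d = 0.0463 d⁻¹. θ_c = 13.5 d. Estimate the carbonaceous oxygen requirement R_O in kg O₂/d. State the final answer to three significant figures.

R_O ≈ 786 kg O₂/d

Correct the yield for decay: Y_obs = Y/(1 + k_d θ_c) = 0.420 / (1 + 0.0463 × 13.5) = 0.420 / 1.625 = 0.2585.
Substrate removed = Q·(S₀ − S) = 1260 m³/d × (993 − 7.37) g/m³ = 1.24×10^6 g/d = 1242 kg/d.
P_X = Y_obs·Q·(S₀ − S) = 0.2585 × 1242 = 321.0 kg VSS/d.
R_O = Q·ΔS − 1.42 P_X = 1242 − 455.8 = 786.1 kg O₂/d.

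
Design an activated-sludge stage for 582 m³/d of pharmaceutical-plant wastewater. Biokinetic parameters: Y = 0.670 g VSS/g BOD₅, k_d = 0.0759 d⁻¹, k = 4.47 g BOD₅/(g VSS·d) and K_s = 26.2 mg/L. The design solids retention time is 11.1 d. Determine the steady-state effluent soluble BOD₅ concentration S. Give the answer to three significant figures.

From the Monod/SRT balance for a CMAS, S = K_s·(1+k_d θ_c)/[θ_c·(Y k − k_d) − 1] = 26.2 × (1 + 0.0759 × 11.1) / [11.1 × (0.670 × 4.47 − 0.0759) − 1] = 48.27 / 31.40 = 1.537 mg/L.

S ≈ 1.54 mg/L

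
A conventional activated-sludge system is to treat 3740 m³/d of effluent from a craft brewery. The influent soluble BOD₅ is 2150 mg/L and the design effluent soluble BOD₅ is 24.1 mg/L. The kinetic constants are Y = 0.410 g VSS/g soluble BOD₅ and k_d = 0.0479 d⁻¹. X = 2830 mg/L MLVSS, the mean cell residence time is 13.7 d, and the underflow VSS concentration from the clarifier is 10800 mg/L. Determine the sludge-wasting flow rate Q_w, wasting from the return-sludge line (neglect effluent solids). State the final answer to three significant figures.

Steady-state biomass mass balance: V·X·(1 + k_d·θ_c) = Y·Q·(S₀ − S)·θ_c, so V = 0.410 × 3740 × (2150 − 24.1) × 13.7 / [2830 × (1 + 0.0479 × 13.7)] = 4.47×10^7 / 4687 = 9528 m³.
Q_w = (V·X)/(θ_c X_r) = 9528 × 2830 / (13.7 × 10800) = 182.2 m³/d.

Q_w ≈ 182 m³/d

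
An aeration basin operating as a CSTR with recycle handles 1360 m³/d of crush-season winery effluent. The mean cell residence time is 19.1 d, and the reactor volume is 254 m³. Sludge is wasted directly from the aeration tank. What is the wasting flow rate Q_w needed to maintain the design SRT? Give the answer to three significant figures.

With mixed-liquor wasting, θ_c = V/Q_w, so Q_w = V/θ_c = 254.0/19.1 = 13.30 m³/d.

Q_w ≈ 13.3 m³/d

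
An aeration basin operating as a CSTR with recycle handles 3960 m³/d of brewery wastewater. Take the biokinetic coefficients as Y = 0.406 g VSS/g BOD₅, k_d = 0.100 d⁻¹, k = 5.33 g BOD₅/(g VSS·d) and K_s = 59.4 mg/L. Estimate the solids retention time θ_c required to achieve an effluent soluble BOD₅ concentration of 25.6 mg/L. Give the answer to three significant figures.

Specific growth rate at S = 25.6 mg/L: μ = YkS/(K_s+S) = 0.406·5.33·25.6/(59.4+25.6) = 0.6517 d⁻¹.
1/θ_c = 0.6517 − 0.100 = 0.5517 d⁻¹, so θ_c = 1.812 d.

θ_c ≈ 1.81 d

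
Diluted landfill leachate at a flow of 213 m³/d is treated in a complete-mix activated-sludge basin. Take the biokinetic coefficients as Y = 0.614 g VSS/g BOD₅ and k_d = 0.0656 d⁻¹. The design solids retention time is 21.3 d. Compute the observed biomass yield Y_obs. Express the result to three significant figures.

Correct the yield for decay: Y_obs = Y/(1 + k_d θ_c) = 0.614 / (1 + 0.0656 × 21.3) = 0.614 / 2.397 = 0.2561.

Y_obs ≈ 0.256 g VSS/g BOD₅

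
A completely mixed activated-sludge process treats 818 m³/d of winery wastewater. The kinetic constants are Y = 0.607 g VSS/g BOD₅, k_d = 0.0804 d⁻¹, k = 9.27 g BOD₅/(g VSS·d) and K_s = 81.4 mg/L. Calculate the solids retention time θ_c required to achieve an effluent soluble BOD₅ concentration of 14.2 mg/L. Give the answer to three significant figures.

θ_c ≈ 1.32 d

At the target effluent, Y k S/(K_s+S) = 0.607×9.27×14.2/95.60 = 0.8358 d⁻¹.
θ_c = 1/(μ − k_d) = 1/(0.8358 − 0.0804) = 1/0.7554 = 1.324 d.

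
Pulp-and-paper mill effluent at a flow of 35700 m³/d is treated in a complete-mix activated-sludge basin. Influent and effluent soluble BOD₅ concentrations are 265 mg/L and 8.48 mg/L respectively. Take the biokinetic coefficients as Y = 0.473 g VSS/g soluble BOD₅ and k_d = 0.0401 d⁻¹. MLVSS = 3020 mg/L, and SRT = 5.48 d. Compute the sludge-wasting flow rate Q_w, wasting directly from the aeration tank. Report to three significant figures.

Q_w ≈ 1180 m³/d

Steady-state biomass mass balance: V·X·(1 + k_d·θ_c) = Y·Q·(S₀ − S)·θ_c, so V = 0.473 × 35700 × (265 − 8.48) × 5.48 / [3020 × (1 + 0.0401 × 5.48)] = 2.37×10^7 / 3684 = 6444 m³.
Wasting from the aeration tank: Q_w = V / θ_c = 6444 / 5.48 = 1176 m³/d.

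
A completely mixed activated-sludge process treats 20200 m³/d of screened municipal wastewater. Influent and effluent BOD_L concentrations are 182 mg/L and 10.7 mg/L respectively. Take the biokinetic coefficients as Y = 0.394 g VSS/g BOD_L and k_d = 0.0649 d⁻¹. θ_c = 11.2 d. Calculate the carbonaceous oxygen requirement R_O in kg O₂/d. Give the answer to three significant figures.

Observed yield with endogenous decay: Y_obs = Y / (1 + k_d·θ_c) = 0.394 / (1 + 0.0649 × 11.2) = 0.394 / 1.727 = 0.2282 g VSS/g BOD_L.
ΔS = 182 − 10.7 = 171.3 mg/L, so the substrate removal rate is 20200 × 171.3/1000 = 3460 kg BOD_L/d.
Net sludge production P_X = 0.2282 × 3460 = 789.5 kg VSS/d.
R_O = Q·ΔS − 1.42 P_X = 3460 − 1121 = 2339 kg O₂/d.

R_O ≈ 2340 kg O₂/d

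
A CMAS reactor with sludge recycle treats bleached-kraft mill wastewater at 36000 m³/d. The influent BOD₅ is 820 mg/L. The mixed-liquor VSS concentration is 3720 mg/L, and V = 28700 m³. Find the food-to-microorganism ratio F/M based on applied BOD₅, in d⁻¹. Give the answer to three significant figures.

F/M ≈ 0.276 d⁻¹

Food-to-microorganism ratio F/M = Q S₀ / (V X) = 36000 × 820 / (28700 × 3720) = 0.2765 d⁻¹.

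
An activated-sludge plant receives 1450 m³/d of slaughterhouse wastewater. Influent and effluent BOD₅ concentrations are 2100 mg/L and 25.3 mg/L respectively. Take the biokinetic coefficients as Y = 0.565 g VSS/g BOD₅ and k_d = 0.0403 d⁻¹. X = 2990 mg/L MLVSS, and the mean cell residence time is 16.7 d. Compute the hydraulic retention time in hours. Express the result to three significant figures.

τ ≈ 93.9 h

Steady-state biomass mass balance: V·X·(1 + k_d·θ_c) = Y·Q·(S₀ − S)·θ_c, so V = 0.565 × 1450 × (2100 − 25.3) × 16.7 / [2990 × (1 + 0.0403 × 16.7)] = 2.84×10^7 / 5002 = 5674 m³.
HRT = V/Q = 5674 m³ / 1450 m³·d⁻¹ = 3.913 d × 24 = 93.92 h.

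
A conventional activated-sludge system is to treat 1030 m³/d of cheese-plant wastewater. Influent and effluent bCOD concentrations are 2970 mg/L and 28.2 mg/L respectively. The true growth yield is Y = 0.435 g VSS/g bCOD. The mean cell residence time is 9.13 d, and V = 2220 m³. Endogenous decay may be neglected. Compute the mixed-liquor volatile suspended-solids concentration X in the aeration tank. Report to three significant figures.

X ≈ 5420 mg/L

Without decay, X = Y Q (S₀−S) θ_c / V = 0.435 × 1030 × (2970 − 28.2) × 9.13 / 2220 = 5421 mg/L.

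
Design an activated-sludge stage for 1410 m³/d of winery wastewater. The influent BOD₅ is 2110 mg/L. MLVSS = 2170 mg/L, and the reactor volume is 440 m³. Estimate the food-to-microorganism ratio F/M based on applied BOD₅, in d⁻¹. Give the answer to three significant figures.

F/M = Q·S₀ / (V·X) = 1410 × 2110 / (440.0 × 2170) = 3.116 g BOD₅·(g VSS·d)⁻¹.

F/M ≈ 3.12 d⁻¹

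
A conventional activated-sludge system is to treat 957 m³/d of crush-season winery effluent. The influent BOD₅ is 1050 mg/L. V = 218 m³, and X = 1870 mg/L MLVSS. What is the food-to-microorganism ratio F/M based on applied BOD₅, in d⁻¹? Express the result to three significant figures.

F/M ≈ 2.46 d⁻¹

F/M = Q·S₀ / (V·X) = 957 × 1050 / (218.0 × 1870) = 2.465 g BOD₅·(g VSS·d)⁻¹.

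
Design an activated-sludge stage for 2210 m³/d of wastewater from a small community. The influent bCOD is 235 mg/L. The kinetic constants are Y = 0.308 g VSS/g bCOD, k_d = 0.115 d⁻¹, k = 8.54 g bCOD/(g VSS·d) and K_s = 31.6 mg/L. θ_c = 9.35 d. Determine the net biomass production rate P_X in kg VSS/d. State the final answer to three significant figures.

For a completely mixed reactor with recycle the Lawrence–McCarty relation gives S = K_s·(1 + k_d·θ_c) / [θ_c·(Y·k − k_d) − 1] = 31.6 × (1 + 0.115 × 9.35) / [9.35 × (0.308 × 8.54 − 0.115) − 1] = 65.58 / 22.52 = 2.912 mg/L.
Observed yield with endogenous decay: Y_obs = Y / (1 + k_d·θ_c) = 0.308 / (1 + 0.115 × 9.35) = 0.308 / 2.075 = 0.1484 g VSS/g bCOD.
Substrate removed = Q·(S₀ − S) = 2210 m³/d × (235 − 2.91) g/m³ = 5.13×10^5 g/d = 512.9 kg/d.
So the net sludge growth is P_X = 0.1484 × 512.9 = 76.13 kg VSS/d.

P_X ≈ 76.1 kg VSS/d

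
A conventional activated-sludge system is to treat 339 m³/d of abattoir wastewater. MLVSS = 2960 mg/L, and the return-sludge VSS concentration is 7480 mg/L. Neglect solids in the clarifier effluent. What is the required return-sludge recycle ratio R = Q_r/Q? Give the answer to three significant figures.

Mass balance around the secondary clarifier (neglecting effluent solids): R = X / (X_r − X) = 2960 / (7480 − 2960) = 0.6549.

R ≈ 0.655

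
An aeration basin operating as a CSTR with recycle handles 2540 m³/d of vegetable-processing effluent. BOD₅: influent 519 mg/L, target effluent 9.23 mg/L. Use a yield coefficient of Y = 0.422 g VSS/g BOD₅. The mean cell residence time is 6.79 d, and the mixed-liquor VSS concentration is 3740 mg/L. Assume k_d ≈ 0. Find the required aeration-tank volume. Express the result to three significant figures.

V ≈ 992 m³

V·X = Y·Q·ΔS·θ_c gives V = 0.422 × 2540 × (519 − 9.23) × 6.79 / 3740 = 992.0 m³.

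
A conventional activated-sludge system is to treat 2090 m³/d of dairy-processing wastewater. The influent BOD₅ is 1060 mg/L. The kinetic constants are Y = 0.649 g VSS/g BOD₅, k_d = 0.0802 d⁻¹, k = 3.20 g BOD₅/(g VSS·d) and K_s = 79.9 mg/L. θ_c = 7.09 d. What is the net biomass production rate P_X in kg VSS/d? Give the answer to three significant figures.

P_X ≈ 908 kg VSS/d

Effluent substrate depends only on kinetics and SRT: S = K_s(1 + k_d θ_c) / [θ_c(Yk − k_d) − 1] = 79.9 × (1 + 0.0802 × 7.09) / [7.09 × (0.649 × 3.20 − 0.0802) − 1] = 125.3 / 13.16 = 9.527 mg/L.
The observed yield is Y_obs = Y/(1 + k_d·θ_c) = 0.649 / (1 + 0.0802 × 7.09) = 0.649 / 1.569 = 0.4137 g VSS per g BOD₅ removed.
Q·(S₀ − S) = 2090 × (1060 − 9.53) × 10⁻³ = 2195 kg/d removed.
Biomass produced: P_X = Y_obs·Q·ΔS = 0.4137 × 2195 ≈ 908.4 kg VSS/d.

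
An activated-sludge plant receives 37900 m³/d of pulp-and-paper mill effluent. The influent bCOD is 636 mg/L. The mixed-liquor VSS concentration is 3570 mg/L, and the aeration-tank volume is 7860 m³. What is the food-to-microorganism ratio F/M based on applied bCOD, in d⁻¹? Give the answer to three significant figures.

F/M ≈ 0.859 d⁻¹

F/M = Q·S₀ / (V·X) = 37900 × 636 / (7860 × 3570) = 0.8590 g bCOD·(g VSS·d)⁻¹.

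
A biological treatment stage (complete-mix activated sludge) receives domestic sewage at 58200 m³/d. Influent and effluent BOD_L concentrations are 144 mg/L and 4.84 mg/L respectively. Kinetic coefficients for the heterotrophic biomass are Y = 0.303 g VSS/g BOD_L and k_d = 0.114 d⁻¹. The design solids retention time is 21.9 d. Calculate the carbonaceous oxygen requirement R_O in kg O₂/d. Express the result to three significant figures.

The observed yield is Y_obs = Y/(1 + k_d·θ_c) = 0.303 / (1 + 0.114 × 21.9) = 0.303 / 3.497 = 0.08666 g VSS per g BOD_L removed.
Substrate removed = Q·(S₀ − S) = 58200 m³/d × (144 − 4.84) g/m³ = 8.1×10^6 g/d = 8099 kg/d.
Biomass synthesised: P_X = Y_obs × 8099 = 701.8 kg VSS/d.
R_O = Q·ΔS − 1.42 P_X = 8099 − 996.6 = 7103 kg O₂/d.

R_O ≈ 7100 kg O₂/d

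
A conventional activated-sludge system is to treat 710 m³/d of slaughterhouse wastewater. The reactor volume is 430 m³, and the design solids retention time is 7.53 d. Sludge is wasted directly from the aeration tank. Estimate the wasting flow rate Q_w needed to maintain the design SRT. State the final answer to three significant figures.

Q_w ≈ 57.1 m³/d

With mixed-liquor wasting, θ_c = V/Q_w, so Q_w = V/θ_c = 430.0/7.53 = 57.10 m³/d.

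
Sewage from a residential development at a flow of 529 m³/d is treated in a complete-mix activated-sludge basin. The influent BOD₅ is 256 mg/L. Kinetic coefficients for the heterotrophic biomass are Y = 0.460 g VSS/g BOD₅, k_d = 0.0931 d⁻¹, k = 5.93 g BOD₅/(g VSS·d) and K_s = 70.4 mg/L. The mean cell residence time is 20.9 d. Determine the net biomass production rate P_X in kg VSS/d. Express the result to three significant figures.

From the Monod/SRT balance for a CMAS, S = K_s·(1+k_d θ_c)/[θ_c·(Y k − k_d) − 1] = 70.4 × (1 + 0.0931 × 20.9) / [20.9 × (0.460 × 5.93 − 0.0931) − 1] = 207.4 / 54.07 = 3.836 mg/L.
Correct the yield for decay: Y_obs = Y/(1 + k_d θ_c) = 0.460 / (1 + 0.0931 × 20.9) = 0.460 / 2.946 = 0.1562.
Substrate removed = Q·(S₀ − S) = 529 m³/d × (256 − 3.84) g/m³ = 1.33×10^5 g/d = 133.4 kg/d.
Biomass produced: P_X = Y_obs·Q·ΔS = 0.1562 × 133.4 ≈ 20.83 kg VSS/d.

P_X ≈ 20.8 kg VSS/d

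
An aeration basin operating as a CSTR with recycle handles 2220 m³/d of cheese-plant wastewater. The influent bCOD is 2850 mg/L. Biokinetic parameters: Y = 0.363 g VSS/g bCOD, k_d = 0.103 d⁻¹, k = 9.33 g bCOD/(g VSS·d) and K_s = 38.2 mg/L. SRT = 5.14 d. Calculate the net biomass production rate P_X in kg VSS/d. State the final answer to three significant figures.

Effluent substrate depends only on kinetics and SRT: S = K_s(1 + k_d θ_c) / [θ_c(Yk − k_d) − 1] = 38.2 × (1 + 0.103 × 5.14) / [5.14 × (0.363 × 9.33 − 0.103) − 1] = 58.42 / 15.88 = 3.679 mg/L.
Correct the yield for decay: Y_obs = Y/(1 + k_d θ_c) = 0.363 / (1 + 0.103 × 5.14) = 0.363 / 1.529 = 0.2373.
ΔS = 2850 − 3.68 = 2846 mg/L, so the substrate removal rate is 2220 × 2846/1000 = 6319 kg bCOD/d.
Biomass produced: P_X = Y_obs·Q·ΔS = 0.2373 × 6319 ≈ 1500 kg VSS/d.

P_X ≈ 1500 kg VSS/d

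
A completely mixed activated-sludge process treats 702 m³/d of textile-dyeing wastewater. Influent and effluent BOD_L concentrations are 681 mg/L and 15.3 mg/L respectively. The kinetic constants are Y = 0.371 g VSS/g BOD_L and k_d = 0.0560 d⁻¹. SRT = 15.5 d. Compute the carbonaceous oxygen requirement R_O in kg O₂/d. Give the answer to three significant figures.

The observed yield is Y_obs = Y/(1 + k_d·θ_c) = 0.371 / (1 + 0.0560 × 15.5) = 0.371 / 1.868 = 0.1986 g VSS per g BOD_L removed.
ΔS = 681 − 15.3 = 665.7 mg/L, so the substrate removal rate is 702 × 665.7/1000 = 467.3 kg BOD_L/d.
P_X = Y_obs·Q·(S₀ − S) = 0.1986 × 467.3 = 92.81 kg VSS/d.
Carbonaceous O₂ demand = substrate oxidised − cell-mass equivalent = 467.3 − 1.42 × 92.81 = 335.5 kg O₂/d.

R_O ≈ 336 kg O₂/d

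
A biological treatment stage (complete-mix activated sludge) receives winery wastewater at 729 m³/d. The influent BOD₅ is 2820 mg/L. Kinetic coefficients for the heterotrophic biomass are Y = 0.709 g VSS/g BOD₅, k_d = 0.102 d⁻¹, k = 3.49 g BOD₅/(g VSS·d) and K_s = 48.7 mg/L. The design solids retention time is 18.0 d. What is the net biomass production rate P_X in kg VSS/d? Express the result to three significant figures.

P_X ≈ 513 kg VSS/d

From the Monod/SRT balance for a CMAS, S = K_s·(1+k_d θ_c)/[θ_c·(Y k − k_d) − 1] = 48.7 × (1 + 0.102 × 18.0) / [18.0 × (0.709 × 3.49 − 0.102) − 1] = 138.1 / 41.70 = 3.312 mg/L.
The observed yield is Y_obs = Y/(1 + k_d·θ_c) = 0.709 / (1 + 0.102 × 18.0) = 0.709 / 2.836 = 0.2500 g VSS per g BOD₅ removed.
Mass of BOD₅ removed per day: Q(S₀ − S) = 729 × 2817 g/m³ = 2053 kg/d.
Net biomass production P_X = Y_obs × Q·(S₀ − S) = 0.2500 × 2053 = 513.3 kg VSS/d.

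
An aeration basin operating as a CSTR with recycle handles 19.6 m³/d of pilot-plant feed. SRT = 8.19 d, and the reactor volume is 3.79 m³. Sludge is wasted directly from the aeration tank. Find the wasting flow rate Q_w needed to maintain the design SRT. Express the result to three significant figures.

For wasting at MLVSS concentration, Q_w = V/θ_c = 3.790/8.19 = 0.4628 m³/d.

Q_w ≈ 0.463 m³/d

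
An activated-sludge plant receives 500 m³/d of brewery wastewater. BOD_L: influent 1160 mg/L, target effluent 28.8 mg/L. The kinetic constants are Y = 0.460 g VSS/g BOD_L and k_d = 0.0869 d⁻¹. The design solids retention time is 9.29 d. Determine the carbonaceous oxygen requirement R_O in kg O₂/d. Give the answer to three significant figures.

Observed yield with endogenous decay: Y_obs = Y / (1 + k_d·θ_c) = 0.460 / (1 + 0.0869 × 9.29) = 0.460 / 1.807 = 0.2545 g VSS/g BOD_L.
ΔS = 1160 − 28.8 = 1131 mg/L, so the substrate removal rate is 500 × 1131/1000 = 565.6 kg BOD_L/d.
Biomass synthesised: P_X = Y_obs × 565.6 = 144.0 kg VSS/d.
R_O = Q·(S₀ − S) − 1.42·P_X = 565.6 − 1.42 × 144.0 = 361.2 kg O₂/d.

R_O ≈ 361 kg O₂/d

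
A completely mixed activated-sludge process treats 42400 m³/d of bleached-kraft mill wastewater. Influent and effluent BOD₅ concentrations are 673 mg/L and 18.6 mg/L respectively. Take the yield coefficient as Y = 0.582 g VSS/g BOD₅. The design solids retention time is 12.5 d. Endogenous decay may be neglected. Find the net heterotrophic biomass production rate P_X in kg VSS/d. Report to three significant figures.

P_X ≈ 16100 kg VSS/d

Since k_d ≈ 0, Y_obs = Y = 0.582 g VSS/g BOD₅.
Mass of BOD₅ removed per day: Q(S₀ − S) = 42400 × 654.4 g/m³ = 27747 kg/d.
Net biomass production P_X = Y_obs × Q·(S₀ − S) = 0.5820 × 27747 = 16148 kg VSS/d.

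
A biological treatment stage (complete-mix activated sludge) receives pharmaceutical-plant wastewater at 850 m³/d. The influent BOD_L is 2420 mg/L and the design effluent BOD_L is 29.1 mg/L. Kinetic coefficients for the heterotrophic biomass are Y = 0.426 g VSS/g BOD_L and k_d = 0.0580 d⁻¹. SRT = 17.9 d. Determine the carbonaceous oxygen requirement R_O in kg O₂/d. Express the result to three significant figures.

R_O ≈ 1430 kg O₂/d

Observed yield with endogenous decay: Y_obs = Y / (1 + k_d·θ_c) = 0.426 / (1 + 0.0580 × 17.9) = 0.426 / 2.038 = 0.2090 g VSS/g BOD_L.
ΔS = 2420 − 29.1 = 2391 mg/L, so the substrate removal rate is 850 × 2391/1000 = 2032 kg BOD_L/d.
Biomass synthesised: P_X = Y_obs × 2032 = 424.8 kg VSS/d.
R_O = Q·ΔS − 1.42 P_X = 2032 − 603.2 = 1429 kg O₂/d.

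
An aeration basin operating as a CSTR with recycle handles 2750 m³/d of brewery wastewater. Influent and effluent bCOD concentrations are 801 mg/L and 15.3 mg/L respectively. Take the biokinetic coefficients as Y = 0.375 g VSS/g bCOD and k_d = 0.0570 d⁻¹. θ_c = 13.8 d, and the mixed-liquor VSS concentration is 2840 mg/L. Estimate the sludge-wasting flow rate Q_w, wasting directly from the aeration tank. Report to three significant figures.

Rearranging the biomass balance for a CMAS with decay, V = Y·Q·ΔS·θ_c / [X·(1+k_d θ_c)] = 0.375 × 2750 × (801 − 15.3) × 13.8 / [2840 × (1 + 0.0570 × 13.8)] = 1.12×10^7 / 5074 = 2204 m³.
With mixed-liquor wasting, θ_c = V/Q_w, so Q_w = V/θ_c = 2204/13.8 = 159.7 m³/d.

Q_w ≈ 160 m³/d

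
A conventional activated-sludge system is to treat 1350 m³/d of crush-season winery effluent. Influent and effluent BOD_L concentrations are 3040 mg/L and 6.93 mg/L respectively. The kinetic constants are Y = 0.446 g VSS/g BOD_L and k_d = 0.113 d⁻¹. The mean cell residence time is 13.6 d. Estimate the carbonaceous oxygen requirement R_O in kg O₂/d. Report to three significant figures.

Y_obs = Y / (1 + k_d θ_c) = 0.446 / (1 + 0.113 × 13.6) = 0.446 / 2.537 = 0.1758.
ΔS = 3040 − 6.93 = 3033 mg/L, so the substrate removal rate is 1350 × 3033/1000 = 4095 kg BOD_L/d.
Biomass synthesised: P_X = Y_obs × 4095 = 719.9 kg VSS/d.
R_O = Q·ΔS − 1.42 P_X = 4095 − 1022 = 3072 kg O₂/d.

R_O ≈ 3070 kg O₂/d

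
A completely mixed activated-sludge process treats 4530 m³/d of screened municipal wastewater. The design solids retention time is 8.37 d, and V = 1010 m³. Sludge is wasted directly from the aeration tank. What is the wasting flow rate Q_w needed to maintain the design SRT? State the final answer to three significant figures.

Wasting from the aeration tank: Q_w = V / θ_c = 1010 / 8.37 = 120.7 m³/d.

Q_w ≈ 121 m³/d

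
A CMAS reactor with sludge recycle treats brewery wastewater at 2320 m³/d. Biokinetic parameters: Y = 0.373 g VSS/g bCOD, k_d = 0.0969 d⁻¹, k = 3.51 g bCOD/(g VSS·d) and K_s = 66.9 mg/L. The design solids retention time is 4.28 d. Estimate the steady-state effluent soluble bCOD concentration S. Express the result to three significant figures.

S ≈ 22.6 mg/L

For a completely mixed reactor with recycle the Lawrence–McCarty relation gives S = K_s·(1 + k_d·θ_c) / [θ_c·(Y·k − k_d) − 1] = 66.9 × (1 + 0.0969 × 4.28) / [4.28 × (0.373 × 3.51 − 0.0969) − 1] = 94.65 / 4.189 = 22.60 mg/L.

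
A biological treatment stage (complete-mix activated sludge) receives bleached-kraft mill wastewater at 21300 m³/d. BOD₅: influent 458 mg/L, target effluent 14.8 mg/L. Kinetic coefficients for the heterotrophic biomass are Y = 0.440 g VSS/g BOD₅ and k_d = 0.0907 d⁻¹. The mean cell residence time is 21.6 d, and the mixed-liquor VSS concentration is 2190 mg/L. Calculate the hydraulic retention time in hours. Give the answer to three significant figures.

From the SRT design equation V = Y Q (S₀−S) θ_c / [X (1 + k_d θ_c)] = 0.440 × 21300 × (458 − 14.8) × 21.6 / [2190 × (1 + 0.0907 × 21.6)] = 8.97×10^7 / 6480 = 13845 m³.
HRT = V/Q = 13845 m³ / 21300 m³·d⁻¹ = 0.6500 d × 24 = 15.60 h.

τ ≈ 15.6 h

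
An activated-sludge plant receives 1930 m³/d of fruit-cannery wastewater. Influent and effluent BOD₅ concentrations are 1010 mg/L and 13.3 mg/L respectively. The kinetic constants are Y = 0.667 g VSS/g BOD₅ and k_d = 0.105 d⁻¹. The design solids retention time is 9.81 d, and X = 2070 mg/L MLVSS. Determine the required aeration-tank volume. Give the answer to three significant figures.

V ≈ 3000 m³

Rearranging the biomass balance for a CMAS with decay, V = Y·Q·ΔS·θ_c / [X·(1+k_d θ_c)] = 0.667 × 1930 × (1010 − 13.3) × 9.81 / [2070 × (1 + 0.105 × 9.81)] = 1.26×10^7 / 4202 = 2995 m³.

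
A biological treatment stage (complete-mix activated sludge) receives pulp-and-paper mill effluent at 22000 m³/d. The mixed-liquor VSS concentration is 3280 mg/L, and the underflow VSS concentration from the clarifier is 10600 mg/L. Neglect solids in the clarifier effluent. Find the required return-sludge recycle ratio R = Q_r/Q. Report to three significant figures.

R ≈ 0.448

Solids balance on the clarifier gives (1+R)X = R·X_r, so R = X/(X_r − X) = 3280 / (10600 − 3280) = 0.4481.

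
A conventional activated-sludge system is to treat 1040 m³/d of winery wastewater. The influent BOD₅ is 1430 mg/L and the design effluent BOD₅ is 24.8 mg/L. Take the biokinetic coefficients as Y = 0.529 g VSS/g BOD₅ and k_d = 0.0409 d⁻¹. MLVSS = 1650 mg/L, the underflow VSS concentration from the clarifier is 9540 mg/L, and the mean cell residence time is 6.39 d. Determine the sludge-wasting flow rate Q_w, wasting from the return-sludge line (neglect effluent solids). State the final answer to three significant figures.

Q_w ≈ 64.2 m³/d

Rearranging the biomass balance for a CMAS with decay, V = Y·Q·ΔS·θ_c / [X·(1+k_d θ_c)] = 0.529 × 1040 × (1430 − 24.8) × 6.39 / [1650 × (1 + 0.0409 × 6.39)] = 4.94×10^6 / 2081 = 2374 m³.
Wasting from the return line (neglecting effluent solids): Q_w = V·X / (θ_c·X_r) = 2374 × 1650 / (6.39 × 9540) = 64.25 m³/d.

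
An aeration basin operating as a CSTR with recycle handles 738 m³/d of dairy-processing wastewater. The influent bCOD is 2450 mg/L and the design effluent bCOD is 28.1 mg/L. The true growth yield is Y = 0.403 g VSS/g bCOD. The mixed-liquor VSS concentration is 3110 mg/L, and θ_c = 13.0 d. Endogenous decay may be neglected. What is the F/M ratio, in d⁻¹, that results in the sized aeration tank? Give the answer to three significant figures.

F/M ≈ 0.193 d⁻¹

Biomass mass balance (decay neglected): V·X = Y·Q·(S₀ − S)·θ_c, so V = 0.403 × 738 × (2450 − 28.1) × 13.0 / 3110 = 3011 m³.
Food-to-microorganism ratio F/M = Q S₀ / (V X) = 738 × 2450 / (3011 × 3110) = 0.1931 d⁻¹.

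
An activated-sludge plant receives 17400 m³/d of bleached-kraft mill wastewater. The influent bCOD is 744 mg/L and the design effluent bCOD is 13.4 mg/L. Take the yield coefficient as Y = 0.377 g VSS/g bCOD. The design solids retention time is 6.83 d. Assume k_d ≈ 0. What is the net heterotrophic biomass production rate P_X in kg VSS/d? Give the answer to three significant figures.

Since k_d ≈ 0, Y_obs = Y = 0.377 g VSS/g bCOD.
Substrate removed = Q·(S₀ − S) = 17400 m³/d × (744 − 13.4) g/m³ = 1.27×10^7 g/d = 12712 kg/d.
Biomass produced: P_X = Y_obs·Q·ΔS = 0.3770 × 12712 ≈ 4793 kg VSS/d.

P_X ≈ 4790 kg VSS/d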